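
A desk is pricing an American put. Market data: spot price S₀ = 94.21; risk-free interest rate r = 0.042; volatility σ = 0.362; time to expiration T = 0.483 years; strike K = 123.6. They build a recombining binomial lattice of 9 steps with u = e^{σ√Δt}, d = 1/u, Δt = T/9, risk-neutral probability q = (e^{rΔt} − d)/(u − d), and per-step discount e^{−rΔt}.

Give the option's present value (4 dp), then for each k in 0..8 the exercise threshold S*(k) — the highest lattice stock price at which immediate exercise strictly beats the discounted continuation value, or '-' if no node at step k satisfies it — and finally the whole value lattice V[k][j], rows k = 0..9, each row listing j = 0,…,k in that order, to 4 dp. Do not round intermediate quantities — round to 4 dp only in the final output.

Δt=0.05367  u=1.08748  d=0.91956  q=0.49249  discount=0.99775
step 9 (expiry): payoffs max(K−S,0) = 79.3092 71.2214 61.6566 50.3453 36.9684 21.1487 2.4403 0.0000 0.0000 0.0000
step 8: (k=8,j=0): S=48.1652, (K−S)⁺=75.4348, hold=75.1565 ⇒ V=75.4348 exercise | (k=8,j=1): S=56.9606, (K−S)⁺=66.6394, hold=66.3611 ⇒ V=66.6394 exercise | (k=8,j=2): S=67.3620, (K−S)⁺=56.2380, hold=55.9597 ⇒ V=56.2380 exercise | (k=8,j=3): S=79.6629, (K−S)⁺=43.9371, hold=43.6588 ⇒ V=43.9371 exercise | (k=8,j=4): S=94.2100, (K−S)⁺=29.3900, hold=29.1117 ⇒ V=29.3900 exercise | (k=8,j=5): S=111.4135, (K−S)⁺=12.1865, hold=11.9082 ⇒ V=12.1865 exercise | (k=8,j=6): S=131.7585, (K−S)⁺=0.0000, hold=1.2357 ⇒ V=1.2357 continue | (k=8,j=7): S=155.8187, (K−S)⁺=0.0000, hold=0.0000 ⇒ V=0.0000 continue | (k=8,j=8): S=184.2725, (K−S)⁺=0.0000, hold=0.0000 ⇒ V=0.0000 continue  boundary S*=111.4135
step 7: (k=7,j=0): S=52.3786, (K−S)⁺=71.2214, hold=70.9431 ⇒ V=71.2214 exercise | (k=7,j=1): S=61.9434, (K−S)⁺=61.6566, hold=61.3784 ⇒ V=61.6566 exercise | (k=7,j=2): S=73.2547, (K−S)⁺=50.3453, hold=50.0670 ⇒ V=50.3453 exercise | (k=7,j=3): S=86.6316, (K−S)⁺=36.9684, hold=36.6901 ⇒ V=36.9684 exercise | (k=7,j=4): S=102.4513, (K−S)⁺=21.1487, hold=20.8704 ⇒ V=21.1487 exercise | (k=7,j=5): S=121.1597, (K−S)⁺=2.4403, hold=6.7781 ⇒ V=6.7781 continue | (k=7,j=6): S=143.2845, (K−S)⁺=0.0000, hold=0.6257 ⇒ V=0.6257 continue | (k=7,j=7): S=169.4494, (K−S)⁺=0.0000, hold=0.0000 ⇒ V=0.0000 continue  boundary S*=102.4513
step 6: (k=6,j=0): S=56.9606, (K−S)⁺=66.6394, hold=66.3611 ⇒ V=66.6394 exercise | (k=6,j=1): S=67.3620, (K−S)⁺=56.2380, hold=55.9597 ⇒ V=56.2380 exercise | (k=6,j=2): S=79.6629, (K−S)⁺=43.9371, hold=43.6588 ⇒ V=43.9371 exercise | (k=6,j=3): S=94.2100, (K−S)⁺=29.3900, hold=29.1117 ⇒ V=29.3900 exercise | (k=6,j=4): S=111.4135, (K−S)⁺=12.1865, hold=14.0397 ⇒ V=14.0397 continue | (k=6,j=5): S=131.7585, (K−S)⁺=0.0000, hold=3.7397 ⇒ V=3.7397 continue | (k=6,j=6): S=155.8187, (K−S)⁺=0.0000, hold=0.3168 ⇒ V=0.3168 continue  boundary S*=94.2100
step 5: (k=5,j=0): S=61.9434, (K−S)⁺=61.6566, hold=61.3784 ⇒ V=61.6566 exercise | (k=5,j=1): S=73.2547, (K−S)⁺=50.3453, hold=50.0670 ⇒ V=50.3453 exercise | (k=5,j=2): S=86.6316, (K−S)⁺=36.9684, hold=36.6901 ⇒ V=36.9684 exercise | (k=5,j=3): S=102.4513, (K−S)⁺=21.1487, hold=21.7811 ⇒ V=21.7811 continue | (k=5,j=4): S=121.1597, (K−S)⁺=2.4403, hold=8.9469 ⇒ V=8.9469 continue | (k=5,j=5): S=143.2845, (K−S)⁺=0.0000, hold=2.0494 ⇒ V=2.0494 continue  boundary S*=86.6316
step 4: (k=4,j=0): S=67.3620, (K−S)⁺=56.2380, hold=55.9597 ⇒ V=56.2380 exercise | (k=4,j=1): S=79.6629, (K−S)⁺=43.9371, hold=43.6588 ⇒ V=43.9371 exercise | (k=4,j=2): S=94.2100, (K−S)⁺=29.3900, hold=29.4224 ⇒ V=29.4224 continue | (k=4,j=3): S=111.4135, (K−S)⁺=12.1865, hold=15.4256 ⇒ V=15.4256 continue | (k=4,j=4): S=131.7585, (K−S)⁺=0.0000, hold=5.5375 ⇒ V=5.5375 continue  boundary S*=79.6629
step 3: (k=3,j=0): S=73.2547, (K−S)⁺=50.3453, hold=50.0670 ⇒ V=50.3453 exercise | (k=3,j=1): S=86.6316, (K−S)⁺=36.9684, hold=36.7060 ⇒ V=36.9684 exercise | (k=3,j=2): S=102.4513, (K−S)⁺=21.1487, hold=22.4785 ⇒ V=22.4785 continue | (k=3,j=3): S=121.1597, (K−S)⁺=2.4403, hold=10.5321 ⇒ V=10.5321 continue  boundary S*=86.6316
step 2: (k=2,j=0): S=79.6629, (K−S)⁺=43.9371, hold=43.6588 ⇒ V=43.9371 exercise | (k=2,j=1): S=94.2100, (K−S)⁺=29.3900, hold=29.7651 ⇒ V=29.7651 continue | (k=2,j=2): S=111.4135, (K−S)⁺=12.1865, hold=16.5577 ⇒ V=16.5577 continue  boundary S*=79.6629
step 1: (k=1,j=0): S=86.6316, (K−S)⁺=36.9684, hold=36.8744 ⇒ V=36.9684 exercise | (k=1,j=1): S=102.4513, (K−S)⁺=21.1487, hold=23.2083 ⇒ V=23.2083 continue  boundary S*=86.6316
step 0: (k=0,j=0): S=94.2100, (K−S)⁺=29.3900, hold=30.1238 ⇒ V=30.1238 continue  boundary S*=-

price = 30.1238
boundary = - 86.6316 79.6629 86.6316 79.6629 86.6316 94.2100 102.4513 111.4135
tree:
30.1238
36.9684 23.2083
43.9371 29.7651 16.5577
50.3453 36.9684 22.4785 10.5321
56.2380 43.9371 29.4224 15.4256 5.5375
61.6566 50.3453 36.9684 21.7811 8.9469 2.0494
66.6394 56.2380 43.9371 29.3900 14.0397 3.7397 0.3168
71.2214 61.6566 50.3453 36.9684 21.1487 6.7781 0.6257 0.0000
75.4348 66.6394 56.2380 43.9371 29.3900 12.1865 1.2357 0.0000 0.0000
79.3092 71.2214 61.6566 50.3453 36.9684 21.1487 2.4403 0.0000 0.0000 0.0000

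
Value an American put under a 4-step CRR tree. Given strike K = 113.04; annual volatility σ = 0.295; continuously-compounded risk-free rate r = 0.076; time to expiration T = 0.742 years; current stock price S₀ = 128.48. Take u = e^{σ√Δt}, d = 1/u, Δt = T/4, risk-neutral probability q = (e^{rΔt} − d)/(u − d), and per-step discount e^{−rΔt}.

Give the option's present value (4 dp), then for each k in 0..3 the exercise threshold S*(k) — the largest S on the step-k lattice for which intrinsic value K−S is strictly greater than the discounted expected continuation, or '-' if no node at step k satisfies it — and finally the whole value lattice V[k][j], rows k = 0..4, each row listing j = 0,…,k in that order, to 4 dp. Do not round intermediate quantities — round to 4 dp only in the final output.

price = 4.7592
boundary = - - - 87.7600
tree:
4.7592
8.6164 1.3843
15.1118 2.9495 0.0000
25.2800 6.2845 0.0000 0.0000
35.7511 13.3902 0.0000 0.0000 0.0000

params: Δt=0.18550 u=1.13548 d=0.88068 q=0.52400 e^(-rΔt)=0.98600
t_4 payoffs: 35.7511 13.3902 0.0000 0.0000 0.0000
t_3: node(3,0) S=87.7600 payoff=25.2800 vs cont=23.6975 → 25.2800 [stop]  node(3,1) S=113.1504 payoff=0.0000 vs cont=6.2845 → 6.2845 [wait]  node(3,2) S=145.8865 payoff=0.0000 vs cont=0.0000 → 0.0000 [wait]  node(3,3) S=188.0937 payoff=0.0000 vs cont=0.0000 → 0.0000 [wait]  ⇒ S*(3)=87.7600
t_2: node(2,0) S=99.6498 payoff=13.3902 vs cont=15.1118 → 15.1118 [wait]  node(2,1) S=128.4800 payoff=0.0000 vs cont=2.9495 → 2.9495 [wait]  node(2,2) S=165.6512 payoff=0.0000 vs cont=0.0000 → 0.0000 [wait]  ⇒ S*(2)=-
t_1: node(1,0) S=113.1504 payoff=0.0000 vs cont=8.6164 → 8.6164 [wait]  node(1,1) S=145.8865 payoff=0.0000 vs cont=1.3843 → 1.3843 [wait]  ⇒ S*(1)=-
t_0: node(0,0) S=128.4800 payoff=0.0000 vs cont=4.7592 → 4.7592 [wait]  ⇒ S*(0)=-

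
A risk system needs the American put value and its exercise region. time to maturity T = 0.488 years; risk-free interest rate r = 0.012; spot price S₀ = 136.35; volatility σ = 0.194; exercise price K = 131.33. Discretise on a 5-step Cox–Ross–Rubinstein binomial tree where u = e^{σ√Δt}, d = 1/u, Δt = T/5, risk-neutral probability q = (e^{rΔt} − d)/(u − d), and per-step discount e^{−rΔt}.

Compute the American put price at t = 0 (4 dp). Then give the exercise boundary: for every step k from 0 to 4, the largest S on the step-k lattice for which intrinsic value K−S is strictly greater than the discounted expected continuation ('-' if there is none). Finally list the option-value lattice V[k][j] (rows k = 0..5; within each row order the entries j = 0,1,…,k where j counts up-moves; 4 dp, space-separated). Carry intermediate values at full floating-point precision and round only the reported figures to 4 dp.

Δt=0.09760, u=1.06248, d=0.94119, q=0.49451, disc=e^(-rΔt)=0.99883
k=5 terminal: V=max(K-S,0) → 30.6258 17.6483 2.9984 0.0000 0.0000 0.0000
k=4: j=0 S=106.9964 intr=24.3336 cont=24.1799 V=24.3336[EX]; j=1 S=120.7847 intr=10.5453 cont=10.3915 V=10.5453[EX]; j=2 S=136.3500 intr=0.0000 cont=1.5139 V=1.5139[hold]; j=3 S=153.9211 intr=0.0000 cont=0.0000 V=0.0000[hold]; j=4 S=173.7566 intr=0.0000 cont=0.0000 V=0.0000[hold]  S*(4)=120.7847
k=3: j=0 S=113.6817 intr=17.6483 cont=17.4946 V=17.6483[EX]; j=1 S=128.3316 intr=2.9984 cont=6.0720 V=6.0720[hold]; j=2 S=144.8694 intr=0.0000 cont=0.7643 V=0.7643[hold]; j=3 S=163.5384 intr=0.0000 cont=0.0000 V=0.0000[hold]  S*(3)=113.6817
k=2: j=0 S=120.7847 intr=10.5453 cont=11.9097 V=11.9097[hold]; j=1 S=136.3500 intr=0.0000 cont=3.4432 V=3.4432[hold]; j=2 S=153.9211 intr=0.0000 cont=0.3859 V=0.3859[hold]  S*(2)=-
k=1: j=0 S=128.3316 intr=2.9984 cont=7.7139 V=7.7139[hold]; j=1 S=144.8694 intr=0.0000 cont=1.9291 V=1.9291[hold]  S*(1)=-
k=0: j=0 S=136.3500 intr=0.0000 cont=4.8475 V=4.8475[hold]  S*(0)=-

price = 4.8475
boundary = - - - 113.6817 120.7847
tree:
4.8475
7.7139 1.9291
11.9097 3.4432 0.3859
17.6483 6.0720 0.7643 0.0000
24.3336 10.5453 1.5139 0.0000 0.0000
30.6258 17.6483 2.9984 0.0000 0.0000 0.0000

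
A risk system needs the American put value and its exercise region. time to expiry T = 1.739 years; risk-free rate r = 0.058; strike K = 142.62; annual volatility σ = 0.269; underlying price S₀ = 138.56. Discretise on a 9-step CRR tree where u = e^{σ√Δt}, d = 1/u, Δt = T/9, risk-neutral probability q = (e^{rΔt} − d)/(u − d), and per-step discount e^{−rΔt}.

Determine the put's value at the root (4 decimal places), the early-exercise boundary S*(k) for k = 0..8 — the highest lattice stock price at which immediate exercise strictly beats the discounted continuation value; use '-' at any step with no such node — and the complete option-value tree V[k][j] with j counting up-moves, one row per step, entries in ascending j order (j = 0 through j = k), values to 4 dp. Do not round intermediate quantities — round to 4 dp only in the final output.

price = 16.4617
boundary = - - - 97.1805 109.3785 97.1805 109.3785 97.1805 109.3785
tree:
16.4617
23.8220 9.9715
33.4487 15.3832 5.1532
45.4395 23.0197 8.6126 2.0466
56.2772 33.2415 14.0097 3.7783 0.4799
65.9062 45.4395 22.0373 6.8453 1.0069 0.0000
74.4614 56.2772 33.2415 12.0920 2.1125 0.0000 0.0000
82.0626 65.9062 45.4395 20.6070 4.4324 0.0000 0.0000 0.0000
88.8160 74.4614 56.2772 33.2415 9.2998 0.0000 0.0000 0.0000 0.0000
94.8163 82.0626 65.9062 45.4395 19.5124 0.0000 0.0000 0.0000 0.0000 0.0000

Δt=0.19322, u=1.12552, d=0.88848, q=0.51802, disc=e^(-rΔt)=0.98886
k=9 terminal: V=max(K-S,0) → 94.8163 82.0626 65.9062 45.4395 19.5124 0.0000 0.0000 0.0000 0.0000 0.0000
k=8: j=0 S=53.8040 intr=88.8160 cont=87.2266 V=88.8160[EX]; j=1 S=68.1586 intr=74.4614 cont=72.8720 V=74.4614[EX]; j=2 S=86.3428 intr=56.2772 cont=54.6878 V=56.2772[EX]; j=3 S=109.3785 intr=33.2415 cont=31.6521 V=33.2415[EX]; j=4 S=138.5600 intr=4.0600 cont=9.2998 V=9.2998[hold]; j=5 S=175.5269 intr=0.0000 cont=0.0000 V=0.0000[hold]; j=6 S=222.3564 intr=0.0000 cont=0.0000 V=0.0000[hold]; j=7 S=281.6796 intr=0.0000 cont=0.0000 V=0.0000[hold]; j=8 S=356.8299 intr=0.0000 cont=0.0000 V=0.0000[hold]  S*(8)=109.3785
k=7: j=0 S=60.5574 intr=82.0626 cont=80.4732 V=82.0626[EX]; j=1 S=76.7138 intr=65.9062 cont=64.3168 V=65.9062[EX]; j=2 S=97.1805 intr=45.4395 cont=43.8501 V=45.4395[EX]; j=3 S=123.1076 intr=19.5124 cont=20.6070 V=20.6070[hold]; j=4 S=155.9519 intr=0.0000 cont=4.4324 V=4.4324[hold]; j=5 S=197.5589 intr=0.0000 cont=0.0000 V=0.0000[hold]; j=6 S=250.2664 intr=0.0000 cont=0.0000 V=0.0000[hold]; j=7 S=317.0358 intr=0.0000 cont=0.0000 V=0.0000[hold]  S*(7)=97.1805
k=6: j=0 S=68.1586 intr=74.4614 cont=72.8720 V=74.4614[EX]; j=1 S=86.3428 intr=56.2772 cont=54.6878 V=56.2772[EX]; j=2 S=109.3785 intr=33.2415 cont=32.2128 V=33.2415[EX]; j=3 S=138.5600 intr=4.0600 cont=12.0920 V=12.0920[hold]; j=4 S=175.5269 intr=0.0000 cont=2.1125 V=2.1125[hold]; j=5 S=222.3564 intr=0.0000 cont=0.0000 V=0.0000[hold]; j=6 S=281.6796 intr=0.0000 cont=0.0000 V=0.0000[hold]  S*(6)=109.3785
k=5: j=0 S=76.7138 intr=65.9062 cont=64.3168 V=65.9062[EX]; j=1 S=97.1805 intr=45.4395 cont=43.8501 V=45.4395[EX]; j=2 S=123.1076 intr=19.5124 cont=22.0373 V=22.0373[hold]; j=3 S=155.9519 intr=0.0000 cont=6.8453 V=6.8453[hold]; j=4 S=197.5589 intr=0.0000 cont=1.0069 V=1.0069[hold]; j=5 S=250.2664 intr=0.0000 cont=0.0000 V=0.0000[hold]  S*(5)=97.1805
k=4: j=0 S=86.3428 intr=56.2772 cont=54.6878 V=56.2772[EX]; j=1 S=109.3785 intr=33.2415 cont=32.9455 V=33.2415[EX]; j=2 S=138.5600 intr=4.0600 cont=14.0097 V=14.0097[hold]; j=3 S=175.5269 intr=0.0000 cont=3.7783 V=3.7783[hold]; j=4 S=222.3564 intr=0.0000 cont=0.4799 V=0.4799[hold]  S*(4)=109.3785
k=3: j=0 S=97.1805 intr=45.4395 cont=43.8501 V=45.4395[EX]; j=1 S=123.1076 intr=19.5124 cont=23.0197 V=23.0197[hold]; j=2 S=155.9519 intr=0.0000 cont=8.6126 V=8.6126[hold]; j=3 S=197.5589 intr=0.0000 cont=2.0466 V=2.0466[hold]  S*(3)=97.1805
k=2: j=0 S=109.3785 intr=33.2415 cont=33.4487 V=33.4487[hold]; j=1 S=138.5600 intr=4.0600 cont=15.3832 V=15.3832[hold]; j=2 S=175.5269 intr=0.0000 cont=5.1532 V=5.1532[hold]  S*(2)=-
k=1: j=0 S=123.1076 intr=19.5124 cont=23.8220 V=23.8220[hold]; j=1 S=155.9519 intr=0.0000 cont=9.9715 V=9.9715[hold]  S*(1)=-
k=0: j=0 S=138.5600 intr=4.0600 cont=16.4617 V=16.4617[hold]  S*(0)=-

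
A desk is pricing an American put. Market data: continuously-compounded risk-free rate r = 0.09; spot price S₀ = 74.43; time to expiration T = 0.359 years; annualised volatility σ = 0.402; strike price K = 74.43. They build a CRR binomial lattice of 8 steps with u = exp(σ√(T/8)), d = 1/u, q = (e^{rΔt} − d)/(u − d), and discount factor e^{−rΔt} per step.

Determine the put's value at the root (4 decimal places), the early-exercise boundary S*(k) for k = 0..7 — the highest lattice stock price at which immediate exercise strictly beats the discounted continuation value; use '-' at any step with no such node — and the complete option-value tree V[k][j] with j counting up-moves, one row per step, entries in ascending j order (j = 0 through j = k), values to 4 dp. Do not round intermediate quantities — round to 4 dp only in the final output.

params: Δt=0.04487 u=1.08889 d=0.91837 q=0.50246 e^(-rΔt)=0.99597
t_8 payoffs: 36.7703 29.7776 21.4865 11.6559 0.0000 0.0000 0.0000 0.0000 0.0000
t_7: node(7,0) S=41.0073 payoff=33.4227 vs cont=33.1227 → 33.4227 [stop]  node(7,1) S=48.6215 payoff=25.8085 vs cont=25.5085 → 25.8085 [stop]  node(7,2) S=57.6496 payoff=16.7804 vs cont=16.4804 → 16.7804 [stop]  node(7,3) S=68.3540 payoff=6.0760 vs cont=5.7760 → 6.0760 [stop]  node(7,4) S=81.0461 payoff=0.0000 vs cont=0.0000 → 0.0000 [wait]  node(7,5) S=96.0948 payoff=0.0000 vs cont=0.0000 → 0.0000 [wait]  node(7,6) S=113.9377 payoff=0.0000 vs cont=0.0000 → 0.0000 [wait]  node(7,7) S=135.0937 payoff=0.0000 vs cont=0.0000 → 0.0000 [wait]  ⇒ S*(7)=68.3540
t_6: node(6,0) S=44.6524 payoff=29.7776 vs cont=29.4776 → 29.7776 [stop]  node(6,1) S=52.9435 payoff=21.4865 vs cont=21.1865 → 21.4865 [stop]  node(6,2) S=62.7741 payoff=11.6559 vs cont=11.3559 → 11.6559 [stop]  node(6,3) S=74.4300 payoff=0.0000 vs cont=3.0109 → 3.0109 [wait]  node(6,4) S=88.2502 payoff=0.0000 vs cont=0.0000 → 0.0000 [wait]  node(6,5) S=104.6366 payoff=0.0000 vs cont=0.0000 → 0.0000 [wait]  node(6,6) S=124.0656 payoff=0.0000 vs cont=0.0000 → 0.0000 [wait]  ⇒ S*(6)=62.7741
t_5: node(5,0) S=48.6215 payoff=25.8085 vs cont=25.5085 → 25.8085 [stop]  node(5,1) S=57.6496 payoff=16.7804 vs cont=16.4804 → 16.7804 [stop]  node(5,2) S=68.3540 payoff=6.0760 vs cont=7.2827 → 7.2827 [wait]  node(5,3) S=81.0461 payoff=0.0000 vs cont=1.4920 → 1.4920 [wait]  node(5,4) S=96.0948 payoff=0.0000 vs cont=0.0000 → 0.0000 [wait]  node(5,5) S=113.9377 payoff=0.0000 vs cont=0.0000 → 0.0000 [wait]  ⇒ S*(5)=57.6496
t_4: node(4,0) S=52.9435 payoff=21.4865 vs cont=21.1865 → 21.4865 [stop]  node(4,1) S=62.7741 payoff=11.6559 vs cont=11.9598 → 11.9598 [wait]  node(4,2) S=74.4300 payoff=0.0000 vs cont=4.3555 → 4.3555 [wait]  node(4,3) S=88.2502 payoff=0.0000 vs cont=0.7393 → 0.7393 [wait]  node(4,4) S=104.6366 payoff=0.0000 vs cont=0.0000 → 0.0000 [wait]  ⇒ S*(4)=52.9435
t_3: node(3,0) S=57.6496 payoff=16.7804 vs cont=16.6325 → 16.7804 [stop]  node(3,1) S=68.3540 payoff=6.0760 vs cont=8.1062 → 8.1062 [wait]  node(3,2) S=81.0461 payoff=0.0000 vs cont=2.5283 → 2.5283 [wait]  node(3,3) S=96.0948 payoff=0.0000 vs cont=0.3664 → 0.3664 [wait]  ⇒ S*(3)=57.6496
t_2: node(2,0) S=62.7741 payoff=11.6559 vs cont=12.3719 → 12.3719 [wait]  node(2,1) S=74.4300 payoff=0.0000 vs cont=5.2822 → 5.2822 [wait]  node(2,2) S=88.2502 payoff=0.0000 vs cont=1.4362 → 1.4362 [wait]  ⇒ S*(2)=-
t_1: node(1,0) S=68.3540 payoff=6.0760 vs cont=8.7741 → 8.7741 [wait]  node(1,1) S=81.0461 payoff=0.0000 vs cont=3.3363 → 3.3363 [wait]  ⇒ S*(1)=-
t_0: node(0,0) S=74.4300 payoff=0.0000 vs cont=6.0175 → 6.0175 [wait]  ⇒ S*(0)=-

price = 6.0175
boundary = - - - 57.6496 52.9435 57.6496 62.7741 68.3540
tree:
6.0175
8.7741 3.3363
12.3719 5.2822 1.4362
16.7804 8.1062 2.5283 0.3664
21.4865 11.9598 4.3555 0.7393 0.0000
25.8085 16.7804 7.2827 1.4920 0.0000 0.0000
29.7776 21.4865 11.6559 3.0109 0.0000 0.0000 0.0000
33.4227 25.8085 16.7804 6.0760 0.0000 0.0000 0.0000 0.0000
36.7703 29.7776 21.4865 11.6559 0.0000 0.0000 0.0000 0.0000 0.0000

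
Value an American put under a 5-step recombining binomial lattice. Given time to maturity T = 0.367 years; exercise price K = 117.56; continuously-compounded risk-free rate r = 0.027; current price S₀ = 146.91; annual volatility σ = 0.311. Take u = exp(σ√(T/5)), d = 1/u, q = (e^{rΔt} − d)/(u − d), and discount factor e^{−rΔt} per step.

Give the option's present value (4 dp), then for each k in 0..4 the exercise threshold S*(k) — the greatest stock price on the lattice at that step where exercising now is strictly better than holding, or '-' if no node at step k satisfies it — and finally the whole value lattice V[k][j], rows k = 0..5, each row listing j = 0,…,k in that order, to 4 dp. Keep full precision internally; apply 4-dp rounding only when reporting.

Δt=0.07340  u=1.08791  d=0.91919  q=0.49071  discount=0.99802
step 5 (expiry): payoffs max(K−S,0) = 21.1574 3.4631 0.0000 0.0000 0.0000 0.0000
step 4: (k=4,j=0): S=104.8772, (K−S)⁺=12.6828, hold=12.4500 ⇒ V=12.6828 exercise | (k=4,j=1): S=124.1270, (K−S)⁺=0.0000, hold=1.7603 ⇒ V=1.7603 continue | (k=4,j=2): S=146.9100, (K−S)⁺=0.0000, hold=0.0000 ⇒ V=0.0000 continue | (k=4,j=3): S=173.8747, (K−S)⁺=0.0000, hold=0.0000 ⇒ V=0.0000 continue | (k=4,j=4): S=205.7887, (K−S)⁺=0.0000, hold=0.0000 ⇒ V=0.0000 continue  boundary S*=104.8772
step 3: (k=3,j=0): S=114.0969, (K−S)⁺=3.4631, hold=7.3085 ⇒ V=7.3085 continue | (k=3,j=1): S=135.0389, (K−S)⁺=0.0000, hold=0.8947 ⇒ V=0.8947 continue | (k=3,j=2): S=159.8247, (K−S)⁺=0.0000, hold=0.0000 ⇒ V=0.0000 continue | (k=3,j=3): S=189.1599, (K−S)⁺=0.0000, hold=0.0000 ⇒ V=0.0000 continue  boundary S*=-
step 2: (k=2,j=0): S=124.1270, (K−S)⁺=0.0000, hold=4.1530 ⇒ V=4.1530 continue | (k=2,j=1): S=146.9100, (K−S)⁺=0.0000, hold=0.4548 ⇒ V=0.4548 continue | (k=2,j=2): S=173.8747, (K−S)⁺=0.0000, hold=0.0000 ⇒ V=0.0000 continue  boundary S*=-
step 1: (k=1,j=0): S=135.0389, (K−S)⁺=0.0000, hold=2.3336 ⇒ V=2.3336 continue | (k=1,j=1): S=159.8247, (K−S)⁺=0.0000, hold=0.2312 ⇒ V=0.2312 continue  boundary S*=-
step 0: (k=0,j=0): S=146.9100, (K−S)⁺=0.0000, hold=1.2994 ⇒ V=1.2994 continue  boundary S*=-

price = 1.2994
boundary = - - - - 104.8772
tree:
1.2994
2.3336 0.2312
4.1530 0.4548 0.0000
7.3085 0.8947 0.0000 0.0000
12.6828 1.7603 0.0000 0.0000 0.0000
21.1574 3.4631 0.0000 0.0000 0.0000 0.0000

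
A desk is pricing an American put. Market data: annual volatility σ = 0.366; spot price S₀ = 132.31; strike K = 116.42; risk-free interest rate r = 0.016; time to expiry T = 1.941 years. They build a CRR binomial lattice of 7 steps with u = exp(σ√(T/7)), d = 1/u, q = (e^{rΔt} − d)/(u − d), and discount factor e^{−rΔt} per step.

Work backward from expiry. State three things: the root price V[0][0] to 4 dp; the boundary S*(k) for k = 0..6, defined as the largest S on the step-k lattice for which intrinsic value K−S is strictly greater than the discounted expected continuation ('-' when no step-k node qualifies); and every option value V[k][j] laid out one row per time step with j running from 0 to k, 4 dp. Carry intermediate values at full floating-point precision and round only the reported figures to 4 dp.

Δt=0.27729, u=1.21255, d=0.82471, q=0.46343, disc=e^(-rΔt)=0.99557
k=7 terminal: V=max(K-S,0) → 82.0889 65.9435 42.2052 7.3031 0.0000 0.0000 0.0000 0.0000
k=6: j=0 S=41.6283 intr=74.7917 cont=74.2764 V=74.7917[EX]; j=1 S=61.2054 intr=55.2146 cont=54.6992 V=55.2146[EX]; j=2 S=89.9894 intr=26.4306 cont=25.9153 V=26.4306[EX]; j=3 S=132.3100 intr=0.0000 cont=3.9013 V=3.9013[hold]; j=4 S=194.5334 intr=0.0000 cont=0.0000 V=0.0000[hold]; j=5 S=286.0194 intr=0.0000 cont=0.0000 V=0.0000[hold]; j=6 S=420.5300 intr=0.0000 cont=0.0000 V=0.0000[hold]  S*(6)=89.9894
k=5: j=0 S=50.4765 intr=65.9435 cont=65.4282 V=65.9435[EX]; j=1 S=74.2148 intr=42.2052 cont=41.6898 V=42.2052[EX]; j=2 S=109.1169 intr=7.3031 cont=15.9190 V=15.9190[hold]; j=3 S=160.4329 intr=0.0000 cont=2.0840 V=2.0840[hold]; j=4 S=235.8820 intr=0.0000 cont=0.0000 V=0.0000[hold]; j=5 S=346.8137 intr=0.0000 cont=0.0000 V=0.0000[hold]  S*(5)=74.2148
k=4: j=0 S=61.2054 intr=55.2146 cont=54.6992 V=55.2146[EX]; j=1 S=89.9894 intr=26.4306 cont=29.8905 V=29.8905[hold]; j=2 S=132.3100 intr=0.0000 cont=9.4654 V=9.4654[hold]; j=3 S=194.5334 intr=0.0000 cont=1.1133 V=1.1133[hold]; j=4 S=286.0194 intr=0.0000 cont=0.0000 V=0.0000[hold]  S*(4)=61.2054
k=3: j=0 S=74.2148 intr=42.2052 cont=43.2861 V=43.2861[hold]; j=1 S=109.1169 intr=7.3031 cont=20.3344 V=20.3344[hold]; j=2 S=160.4329 intr=0.0000 cont=5.5700 V=5.5700[hold]; j=3 S=235.8820 intr=0.0000 cont=0.5947 V=0.5947[hold]  S*(3)=-
k=2: j=0 S=89.9894 intr=26.4306 cont=32.5051 V=32.5051[hold]; j=1 S=132.3100 intr=0.0000 cont=13.4324 V=13.4324[hold]; j=2 S=194.5334 intr=0.0000 cont=3.2498 V=3.2498[hold]  S*(2)=-
k=1: j=0 S=109.1169 intr=7.3031 cont=23.5615 V=23.5615[hold]; j=1 S=160.4329 intr=0.0000 cont=8.6749 V=8.6749[hold]  S*(1)=-
k=0: j=0 S=132.3100 intr=0.0000 cont=16.5888 V=16.5888[hold]  S*(0)=-

price = 16.5888
boundary = - - - - 61.2054 74.2148 89.9894
tree:
16.5888
23.5615 8.6749
32.5051 13.4324 3.2498
43.2861 20.3344 5.5700 0.5947
55.2146 29.8905 9.4654 1.1133 0.0000
65.9435 42.2052 15.9190 2.0840 0.0000 0.0000
74.7917 55.2146 26.4306 3.9013 0.0000 0.0000 0.0000
82.0889 65.9435 42.2052 7.3031 0.0000 0.0000 0.0000 0.0000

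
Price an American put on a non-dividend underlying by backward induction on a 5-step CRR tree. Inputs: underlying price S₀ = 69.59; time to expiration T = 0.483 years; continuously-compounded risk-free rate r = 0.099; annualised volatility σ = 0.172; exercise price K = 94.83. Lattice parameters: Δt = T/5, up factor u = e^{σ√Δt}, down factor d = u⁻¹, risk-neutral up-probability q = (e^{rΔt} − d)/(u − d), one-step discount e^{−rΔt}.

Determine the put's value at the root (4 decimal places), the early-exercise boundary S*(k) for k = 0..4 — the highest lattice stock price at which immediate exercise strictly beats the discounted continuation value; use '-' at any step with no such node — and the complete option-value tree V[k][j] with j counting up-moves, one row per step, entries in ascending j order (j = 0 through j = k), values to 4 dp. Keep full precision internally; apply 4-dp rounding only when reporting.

Δt=0.09660, u=1.05491, d=0.94795, q=0.57647, disc=e^(-rΔt)=0.99048
k=5 terminal: V=max(K-S,0) → 41.5624 35.5516 28.8625 21.4186 13.1347 3.9160
k=4: j=0 S=56.1927 intr=38.6373 cont=37.7347 V=38.6373[EX]; j=1 S=62.5336 intr=32.2964 cont=31.3938 V=32.2964[EX]; j=2 S=69.5900 intr=25.2400 cont=24.3374 V=25.2400[EX]; j=3 S=77.4427 intr=17.3873 cont=16.4848 V=17.3873[EX]; j=4 S=86.1815 intr=8.6485 cont=7.7460 V=8.6485[EX]  S*(4)=86.1815
k=3: j=0 S=59.2784 intr=35.5516 cont=34.6490 V=35.5516[EX]; j=1 S=65.9675 intr=28.8625 cont=27.9599 V=28.8625[EX]; j=2 S=73.4114 intr=21.4186 cont=20.5160 V=21.4186[EX]; j=3 S=81.6953 intr=13.1347 cont=12.2321 V=13.1347[EX]  S*(3)=81.6953
k=2: j=0 S=62.5336 intr=32.2964 cont=31.3938 V=32.2964[EX]; j=1 S=69.5900 intr=25.2400 cont=24.3374 V=25.2400[EX]; j=2 S=77.4427 intr=17.3873 cont=16.4848 V=17.3873[EX]  S*(2)=77.4427
k=1: j=0 S=65.9675 intr=28.8625 cont=27.9599 V=28.8625[EX]; j=1 S=73.4114 intr=21.4186 cont=20.5160 V=21.4186[EX]  S*(1)=73.4114
k=0: j=0 S=69.5900 intr=25.2400 cont=24.3374 V=25.2400[EX]  S*(0)=69.5900

price = 25.2400
boundary = 69.5900 73.4114 77.4427 81.6953 86.1815
tree:
25.2400
28.8625 21.4186
32.2964 25.2400 17.3873
35.5516 28.8625 21.4186 13.1347
38.6373 32.2964 25.2400 17.3873 8.6485
41.5624 35.5516 28.8625 21.4186 13.1347 3.9160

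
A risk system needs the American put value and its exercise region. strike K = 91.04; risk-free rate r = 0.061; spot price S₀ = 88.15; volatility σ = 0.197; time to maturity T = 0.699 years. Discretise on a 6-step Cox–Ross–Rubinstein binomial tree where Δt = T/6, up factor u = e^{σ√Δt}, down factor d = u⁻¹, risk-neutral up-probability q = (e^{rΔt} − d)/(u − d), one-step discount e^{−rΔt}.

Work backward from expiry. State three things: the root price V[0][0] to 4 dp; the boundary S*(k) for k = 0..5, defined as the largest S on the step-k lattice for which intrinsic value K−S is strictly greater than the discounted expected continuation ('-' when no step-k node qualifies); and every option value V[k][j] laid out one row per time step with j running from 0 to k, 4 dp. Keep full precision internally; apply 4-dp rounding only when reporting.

price = 5.9963
boundary = - - 77.0581 72.0470 77.0581 82.4177
tree:
5.9963
9.3319 3.1907
13.9819 5.4337 1.2930
18.9930 8.9303 2.4813 0.2823
23.6781 13.9819 4.6794 0.6129 0.0000
28.0586 18.9930 8.6223 1.3309 0.0000 0.0000
32.1543 23.6781 13.9819 2.8900 0.0000 0.0000 0.0000

params: Δt=0.11650 u=1.06955 d=0.93497 q=0.53619 e^(-rΔt)=0.99292
t_6 payoffs: 32.1543 23.6781 13.9819 2.8900 0.0000 0.0000 0.0000
t_5: node(5,0) S=62.9814 payoff=28.0586 vs cont=27.4140 → 28.0586 [stop]  node(5,1) S=72.0470 payoff=18.9930 vs cont=18.3483 → 18.9930 [stop]  node(5,2) S=82.4177 payoff=8.6223 vs cont=7.9777 → 8.6223 [stop]  node(5,3) S=94.2810 payoff=0.0000 vs cont=1.3309 → 1.3309 [wait]  node(5,4) S=107.8521 payoff=0.0000 vs cont=0.0000 → 0.0000 [wait]  node(5,5) S=123.3765 payoff=0.0000 vs cont=0.0000 → 0.0000 [wait]  ⇒ S*(5)=82.4177
t_4: node(4,0) S=67.3619 payoff=23.6781 vs cont=23.0335 → 23.6781 [stop]  node(4,1) S=77.0581 payoff=13.9819 vs cont=13.3372 → 13.9819 [stop]  node(4,2) S=88.1500 payoff=2.8900 vs cont=4.6794 → 4.6794 [wait]  node(4,3) S=100.8385 payoff=0.0000 vs cont=0.6129 → 0.6129 [wait]  node(4,4) S=115.3534 payoff=0.0000 vs cont=0.0000 → 0.0000 [wait]  ⇒ S*(4)=77.0581
t_3: node(3,0) S=72.0470 payoff=18.9930 vs cont=18.3483 → 18.9930 [stop]  node(3,1) S=82.4177 payoff=8.6223 vs cont=8.9303 → 8.9303 [wait]  node(3,2) S=94.2810 payoff=0.0000 vs cont=2.4813 → 2.4813 [wait]  node(3,3) S=107.8521 payoff=0.0000 vs cont=0.2823 → 0.2823 [wait]  ⇒ S*(3)=72.0470
t_2: node(2,0) S=77.0581 payoff=13.9819 vs cont=13.5012 → 13.9819 [stop]  node(2,1) S=88.1500 payoff=2.8900 vs cont=5.4337 → 5.4337 [wait]  node(2,2) S=100.8385 payoff=0.0000 vs cont=1.2930 → 1.2930 [wait]  ⇒ S*(2)=77.0581
t_1: node(1,0) S=82.4177 payoff=8.6223 vs cont=9.3319 → 9.3319 [wait]  node(1,1) S=94.2810 payoff=0.0000 vs cont=3.1907 → 3.1907 [wait]  ⇒ S*(1)=-
t_0: node(0,0) S=88.1500 payoff=2.8900 vs cont=5.9963 → 5.9963 [wait]  ⇒ S*(0)=-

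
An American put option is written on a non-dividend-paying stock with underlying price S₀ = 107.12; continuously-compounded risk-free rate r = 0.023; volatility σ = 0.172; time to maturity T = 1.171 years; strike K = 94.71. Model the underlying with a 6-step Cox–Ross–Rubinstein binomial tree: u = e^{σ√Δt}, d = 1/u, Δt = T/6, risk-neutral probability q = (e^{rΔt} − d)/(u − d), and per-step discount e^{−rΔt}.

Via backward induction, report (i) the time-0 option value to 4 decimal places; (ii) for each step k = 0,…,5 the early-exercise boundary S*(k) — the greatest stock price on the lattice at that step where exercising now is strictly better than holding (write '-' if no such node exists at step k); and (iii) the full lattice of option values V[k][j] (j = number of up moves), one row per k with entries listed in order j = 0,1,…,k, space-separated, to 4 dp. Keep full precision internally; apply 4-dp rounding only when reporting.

params: Δt=0.19517 u=1.07895 d=0.92683 q=0.51059 e^(-rΔt)=0.99552
t_6 payoffs: 26.8100 15.6658 2.6925 0.0000 0.0000 0.0000 0.0000
t_5: node(5,0) S=73.2605 payoff=21.4495 vs cont=21.0253 → 21.4495 [stop]  node(5,1) S=85.2845 payoff=9.4255 vs cont=9.0013 → 9.4255 [stop]  node(5,2) S=99.2820 payoff=0.0000 vs cont=1.3119 → 1.3119 [wait]  node(5,3) S=115.5768 payoff=0.0000 vs cont=0.0000 → 0.0000 [wait]  node(5,4) S=134.5460 payoff=0.0000 vs cont=0.0000 → 0.0000 [wait]  node(5,5) S=156.6286 payoff=0.0000 vs cont=0.0000 → 0.0000 [wait]  ⇒ S*(5)=85.2845
t_4: node(4,0) S=79.0442 payoff=15.6658 vs cont=15.2416 → 15.6658 [stop]  node(4,1) S=92.0175 payoff=2.6925 vs cont=5.2591 → 5.2591 [wait]  node(4,2) S=107.1200 payoff=0.0000 vs cont=0.6392 → 0.6392 [wait]  node(4,3) S=124.7013 payoff=0.0000 vs cont=0.0000 → 0.0000 [wait]  node(4,4) S=145.1681 payoff=0.0000 vs cont=0.0000 → 0.0000 [wait]  ⇒ S*(4)=79.0442
t_3: node(3,0) S=85.2845 payoff=9.4255 vs cont=10.3059 → 10.3059 [wait]  node(3,1) S=99.2820 payoff=0.0000 vs cont=2.8872 → 2.8872 [wait]  node(3,2) S=115.5768 payoff=0.0000 vs cont=0.3114 → 0.3114 [wait]  node(3,3) S=134.5460 payoff=0.0000 vs cont=0.0000 → 0.0000 [wait]  ⇒ S*(3)=-
t_2: node(2,0) S=92.0175 payoff=2.6925 vs cont=6.4888 → 6.4888 [wait]  node(2,1) S=107.1200 payoff=0.0000 vs cont=1.5650 → 1.5650 [wait]  node(2,2) S=124.7013 payoff=0.0000 vs cont=0.1517 → 0.1517 [wait]  ⇒ S*(2)=-
t_1: node(1,0) S=99.2820 payoff=0.0000 vs cont=3.9570 → 3.9570 [wait]  node(1,1) S=115.5768 payoff=0.0000 vs cont=0.8396 → 0.8396 [wait]  ⇒ S*(1)=-
t_0: node(0,0) S=107.1200 payoff=0.0000 vs cont=2.3547 → 2.3547 [wait]  ⇒ S*(0)=-

price = 2.3547
boundary = - - - - 79.0442 85.2845
tree:
2.3547
3.9570 0.8396
6.4888 1.5650 0.1517
10.3059 2.8872 0.3114 0.0000
15.6658 5.2591 0.6392 0.0000 0.0000
21.4495 9.4255 1.3119 0.0000 0.0000 0.0000
26.8100 15.6658 2.6925 0.0000 0.0000 0.0000 0.0000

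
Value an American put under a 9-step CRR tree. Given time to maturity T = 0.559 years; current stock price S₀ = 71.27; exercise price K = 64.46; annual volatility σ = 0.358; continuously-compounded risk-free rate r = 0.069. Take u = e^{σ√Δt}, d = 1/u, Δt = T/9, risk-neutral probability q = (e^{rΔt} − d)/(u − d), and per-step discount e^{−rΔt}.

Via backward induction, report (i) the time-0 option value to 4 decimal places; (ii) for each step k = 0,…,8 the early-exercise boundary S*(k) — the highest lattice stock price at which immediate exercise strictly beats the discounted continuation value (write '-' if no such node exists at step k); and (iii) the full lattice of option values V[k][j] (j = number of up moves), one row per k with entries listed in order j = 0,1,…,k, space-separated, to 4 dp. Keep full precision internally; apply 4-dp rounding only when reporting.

price = 3.4295
boundary = - - - - 49.8785 45.6211 49.8785 54.5333 49.8785
tree:
3.4295
5.1626 1.7378
7.5560 2.8300 0.6681
10.7005 4.4981 1.1977 0.1480
14.5815 6.9381 2.1136 0.2984 0.0000
18.8389 10.3045 3.6546 0.6014 0.0000 0.0000
22.7330 14.5815 6.1455 1.2122 0.0000 0.0000 0.0000
26.2947 18.8389 9.9267 2.4433 0.0000 0.0000 0.0000 0.0000
29.5523 22.7330 14.5815 4.9248 0.0000 0.0000 0.0000 0.0000 0.0000
32.5319 26.2947 18.8389 9.9267 0.0000 0.0000 0.0000 0.0000 0.0000 0.0000

Δt=0.06211, u=1.09332, d=0.91464, q=0.50175, disc=e^(-rΔt)=0.99572
k=9 terminal: V=max(K-S,0) → 32.5319 26.2947 18.8389 9.9267 0.0000 0.0000 0.0000 0.0000 0.0000 0.0000
k=8: j=0 S=34.9077 intr=29.5523 cont=29.2767 V=29.5523[EX]; j=1 S=41.7270 intr=22.7330 cont=22.4573 V=22.7330[EX]; j=2 S=49.8785 intr=14.5815 cont=14.3058 V=14.5815[EX]; j=3 S=59.6225 intr=4.8375 cont=4.9248 V=4.9248[hold]; j=4 S=71.2700 intr=0.0000 cont=0.0000 V=0.0000[hold]; j=5 S=85.1929 intr=0.0000 cont=0.0000 V=0.0000[hold]; j=6 S=101.8356 intr=0.0000 cont=0.0000 V=0.0000[hold]; j=7 S=121.7296 intr=0.0000 cont=0.0000 V=0.0000[hold]; j=8 S=145.5099 intr=0.0000 cont=0.0000 V=0.0000[hold]  S*(8)=49.8785
k=7: j=0 S=38.1653 intr=26.2947 cont=26.0190 V=26.2947[EX]; j=1 S=45.6211 intr=18.8389 cont=18.5633 V=18.8389[EX]; j=2 S=54.5333 intr=9.9267 cont=9.6947 V=9.9267[EX]; j=3 S=65.1866 intr=0.0000 cont=2.4433 V=2.4433[hold]; j=4 S=77.9211 intr=0.0000 cont=0.0000 V=0.0000[hold]; j=5 S=93.1433 intr=0.0000 cont=0.0000 V=0.0000[hold]; j=6 S=111.3392 intr=0.0000 cont=0.0000 V=0.0000[hold]; j=7 S=133.0897 intr=0.0000 cont=0.0000 V=0.0000[hold]  S*(7)=54.5333
k=6: j=0 S=41.7270 intr=22.7330 cont=22.4573 V=22.7330[EX]; j=1 S=49.8785 intr=14.5815 cont=14.3058 V=14.5815[EX]; j=2 S=59.6225 intr=4.8375 cont=6.1455 V=6.1455[hold]; j=3 S=71.2700 intr=0.0000 cont=1.2122 V=1.2122[hold]; j=4 S=85.1929 intr=0.0000 cont=0.0000 V=0.0000[hold]; j=5 S=101.8356 intr=0.0000 cont=0.0000 V=0.0000[hold]; j=6 S=121.7296 intr=0.0000 cont=0.0000 V=0.0000[hold]  S*(6)=49.8785
k=5: j=0 S=45.6211 intr=18.8389 cont=18.5633 V=18.8389[EX]; j=1 S=54.5333 intr=9.9267 cont=10.3045 V=10.3045[hold]; j=2 S=65.1866 intr=0.0000 cont=3.6546 V=3.6546[hold]; j=3 S=77.9211 intr=0.0000 cont=0.6014 V=0.6014[hold]; j=4 S=93.1433 intr=0.0000 cont=0.0000 V=0.0000[hold]; j=5 S=111.3392 intr=0.0000 cont=0.0000 V=0.0000[hold]  S*(5)=45.6211
k=4: j=0 S=49.8785 intr=14.5815 cont=14.4946 V=14.5815[EX]; j=1 S=59.6225 intr=4.8375 cont=6.9381 V=6.9381[hold]; j=2 S=71.2700 intr=0.0000 cont=2.1136 V=2.1136[hold]; j=3 S=85.1929 intr=0.0000 cont=0.2984 V=0.2984[hold]; j=4 S=101.8356 intr=0.0000 cont=0.0000 V=0.0000[hold]  S*(4)=49.8785
k=3: j=0 S=54.5333 intr=9.9267 cont=10.7005 V=10.7005[hold]; j=1 S=65.1866 intr=0.0000 cont=4.4981 V=4.4981[hold]; j=2 S=77.9211 intr=0.0000 cont=1.1977 V=1.1977[hold]; j=3 S=93.1433 intr=0.0000 cont=0.1480 V=0.1480[hold]  S*(3)=-
k=2: j=0 S=59.6225 intr=4.8375 cont=7.5560 V=7.5560[hold]; j=1 S=71.2700 intr=0.0000 cont=2.8300 V=2.8300[hold]; j=2 S=85.1929 intr=0.0000 cont=0.6681 V=0.6681[hold]  S*(2)=-
k=1: j=0 S=65.1866 intr=0.0000 cont=5.1626 V=5.1626[hold]; j=1 S=77.9211 intr=0.0000 cont=1.7378 V=1.7378[hold]  S*(1)=-
k=0: j=0 S=71.2700 intr=0.0000 cont=3.4295 V=3.4295[hold]  S*(0)=-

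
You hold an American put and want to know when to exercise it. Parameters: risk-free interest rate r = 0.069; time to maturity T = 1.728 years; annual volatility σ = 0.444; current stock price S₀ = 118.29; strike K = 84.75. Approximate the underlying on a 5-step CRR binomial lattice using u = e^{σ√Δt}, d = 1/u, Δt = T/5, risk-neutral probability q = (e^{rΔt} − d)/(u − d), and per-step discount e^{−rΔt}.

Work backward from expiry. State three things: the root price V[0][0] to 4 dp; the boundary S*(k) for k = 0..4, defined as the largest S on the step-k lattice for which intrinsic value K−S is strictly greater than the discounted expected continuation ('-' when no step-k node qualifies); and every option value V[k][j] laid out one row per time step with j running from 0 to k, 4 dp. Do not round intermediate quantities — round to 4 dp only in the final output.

price = 6.8533
boundary = - - - 54.0596 41.6403
tree:
6.8533
11.6416 2.0270
19.2613 3.9984 0.0000
30.6904 7.8872 0.0000 0.0000
43.1097 15.5583 0.0000 0.0000 0.0000
52.6758 30.6904 0.0000 0.0000 0.0000 0.0000

params: Δt=0.34560 u=1.29825 d=0.77027 q=0.48082 e^(-rΔt)=0.97644
t_5 payoffs: 52.6758 30.6904 0.0000 0.0000 0.0000 0.0000
t_4: node(4,0) S=41.6403 payoff=43.1097 vs cont=41.1126 → 43.1097 [stop]  node(4,1) S=70.1829 payoff=14.5671 vs cont=15.5583 → 15.5583 [wait]  node(4,2) S=118.2900 payoff=0.0000 vs cont=0.0000 → 0.0000 [wait]  node(4,3) S=199.3724 payoff=0.0000 vs cont=0.0000 → 0.0000 [wait]  node(4,4) S=336.0331 payoff=0.0000 vs cont=0.0000 → 0.0000 [wait]  ⇒ S*(4)=41.6403
t_3: node(3,0) S=54.0596 payoff=30.6904 vs cont=29.1587 → 30.6904 [stop]  node(3,1) S=91.1149 payoff=0.0000 vs cont=7.8872 → 7.8872 [wait]  node(3,2) S=153.5701 payoff=0.0000 vs cont=0.0000 → 0.0000 [wait]  node(3,3) S=258.8353 payoff=0.0000 vs cont=0.0000 → 0.0000 [wait]  ⇒ S*(3)=54.0596
t_2: node(2,0) S=70.1829 payoff=14.5671 vs cont=19.2613 → 19.2613 [wait]  node(2,1) S=118.2900 payoff=0.0000 vs cont=3.9984 → 3.9984 [wait]  node(2,2) S=199.3724 payoff=0.0000 vs cont=0.0000 → 0.0000 [wait]  ⇒ S*(2)=-
t_1: node(1,0) S=91.1149 payoff=0.0000 vs cont=11.6416 → 11.6416 [wait]  node(1,1) S=153.5701 payoff=0.0000 vs cont=2.0270 → 2.0270 [wait]  ⇒ S*(1)=-
t_0: node(0,0) S=118.2900 payoff=0.0000 vs cont=6.8533 → 6.8533 [wait]  ⇒ S*(0)=-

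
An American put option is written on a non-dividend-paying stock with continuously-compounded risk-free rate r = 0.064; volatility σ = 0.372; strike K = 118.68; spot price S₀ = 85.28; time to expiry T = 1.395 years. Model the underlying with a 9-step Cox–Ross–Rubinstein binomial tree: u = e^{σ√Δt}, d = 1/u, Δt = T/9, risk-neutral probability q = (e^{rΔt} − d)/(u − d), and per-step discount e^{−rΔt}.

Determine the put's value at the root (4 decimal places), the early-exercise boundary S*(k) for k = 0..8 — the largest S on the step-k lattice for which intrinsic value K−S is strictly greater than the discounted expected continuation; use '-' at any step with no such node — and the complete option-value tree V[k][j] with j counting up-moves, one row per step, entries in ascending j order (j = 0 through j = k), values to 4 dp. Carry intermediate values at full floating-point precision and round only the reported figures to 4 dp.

price = 34.9449
boundary = - 73.6617 63.6263 73.6617 63.6263 73.6617 85.2800 73.6617 85.2800
tree:
34.9449
45.0183 25.4652
55.0537 34.3950 16.9512
63.7219 45.0183 24.3487 9.8150
71.2092 55.0537 33.7765 15.3090 4.4596
77.6765 63.7219 45.0183 23.0926 7.7498 1.2238
83.2627 71.2092 55.0537 33.4000 13.1389 2.4590 0.0000
88.0878 77.6765 63.7219 45.0183 21.5115 4.9410 0.0000 0.0000
92.2556 83.2627 71.2092 55.0537 33.4000 9.9282 0.0000 0.0000 0.0000
95.8556 88.0878 77.6765 63.7219 45.0183 19.9492 0.0000 0.0000 0.0000 0.0000

Δt=0.15500, u=1.15772, d=0.86376, q=0.49737, disc=e^(-rΔt)=0.99013
k=9 terminal: V=max(K-S,0) → 95.8556 88.0878 77.6765 63.7219 45.0183 19.9492 0.0000 0.0000 0.0000 0.0000
k=8: j=0 S=26.4244 intr=92.2556 cont=91.0841 V=92.2556[EX]; j=1 S=35.4173 intr=83.2627 cont=82.0912 V=83.2627[EX]; j=2 S=47.4708 intr=71.2092 cont=70.0378 V=71.2092[EX]; j=3 S=63.6263 intr=55.0537 cont=53.8822 V=55.0537[EX]; j=4 S=85.2800 intr=33.4000 cont=32.2285 V=33.4000[EX]; j=5 S=114.3030 intr=4.3770 cont=9.9282 V=9.9282[hold]; j=6 S=153.2034 intr=0.0000 cont=0.0000 V=0.0000[hold]; j=7 S=205.3425 intr=0.0000 cont=0.0000 V=0.0000[hold]; j=8 S=275.2259 intr=0.0000 cont=0.0000 V=0.0000[hold]  S*(8)=85.2800
k=7: j=0 S=30.5922 intr=88.0878 cont=86.9163 V=88.0878[EX]; j=1 S=41.0035 intr=77.6765 cont=76.5050 V=77.6765[EX]; j=2 S=54.9581 intr=63.7219 cont=62.5505 V=63.7219[EX]; j=3 S=73.6617 intr=45.0183 cont=43.8468 V=45.0183[EX]; j=4 S=98.7308 intr=19.9492 cont=21.5115 V=21.5115[hold]; j=5 S=132.3314 intr=0.0000 cont=4.9410 V=4.9410[hold]; j=6 S=177.3673 intr=0.0000 cont=0.0000 V=0.0000[hold]; j=7 S=237.7300 intr=0.0000 cont=0.0000 V=0.0000[hold]  S*(7)=73.6617
k=6: j=0 S=35.4173 intr=83.2627 cont=82.0912 V=83.2627[EX]; j=1 S=47.4708 intr=71.2092 cont=70.0378 V=71.2092[EX]; j=2 S=63.6263 intr=55.0537 cont=53.8822 V=55.0537[EX]; j=3 S=85.2800 intr=33.4000 cont=32.9979 V=33.4000[EX]; j=4 S=114.3030 intr=4.3770 cont=13.1389 V=13.1389[hold]; j=5 S=153.2034 intr=0.0000 cont=2.4590 V=2.4590[hold]; j=6 S=205.3425 intr=0.0000 cont=0.0000 V=0.0000[hold]  S*(6)=85.2800
k=5: j=0 S=41.0035 intr=77.6765 cont=76.5050 V=77.6765[EX]; j=1 S=54.9581 intr=63.7219 cont=62.5505 V=63.7219[EX]; j=2 S=73.6617 intr=45.0183 cont=43.8468 V=45.0183[EX]; j=3 S=98.7308 intr=19.9492 cont=23.0926 V=23.0926[hold]; j=4 S=132.3314 intr=0.0000 cont=7.7498 V=7.7498[hold]; j=5 S=177.3673 intr=0.0000 cont=1.2238 V=1.2238[hold]  S*(5)=73.6617
k=4: j=0 S=47.4708 intr=71.2092 cont=70.0378 V=71.2092[EX]; j=1 S=63.6263 intr=55.0537 cont=53.8822 V=55.0537[EX]; j=2 S=85.2800 intr=33.4000 cont=33.7765 V=33.7765[hold]; j=3 S=114.3030 intr=4.3770 cont=15.3090 V=15.3090[hold]; j=4 S=153.2034 intr=0.0000 cont=4.4596 V=4.4596[hold]  S*(4)=63.6263
k=3: j=0 S=54.9581 intr=63.7219 cont=62.5505 V=63.7219[EX]; j=1 S=73.6617 intr=45.0183 cont=44.0322 V=45.0183[EX]; j=2 S=98.7308 intr=19.9492 cont=24.3487 V=24.3487[hold]; j=3 S=132.3314 intr=0.0000 cont=9.8150 V=9.8150[hold]  S*(3)=73.6617
k=2: j=0 S=63.6263 intr=55.0537 cont=53.8822 V=55.0537[EX]; j=1 S=85.2800 intr=33.4000 cont=34.3950 V=34.3950[hold]; j=2 S=114.3030 intr=4.3770 cont=16.9512 V=16.9512[hold]  S*(2)=63.6263
k=1: j=0 S=73.6617 intr=45.0183 cont=44.3368 V=45.0183[EX]; j=1 S=98.7308 intr=19.9492 cont=25.4652 V=25.4652[hold]  S*(1)=73.6617
k=0: j=0 S=85.2800 intr=33.4000 cont=34.9449 V=34.9449[hold]  S*(0)=-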